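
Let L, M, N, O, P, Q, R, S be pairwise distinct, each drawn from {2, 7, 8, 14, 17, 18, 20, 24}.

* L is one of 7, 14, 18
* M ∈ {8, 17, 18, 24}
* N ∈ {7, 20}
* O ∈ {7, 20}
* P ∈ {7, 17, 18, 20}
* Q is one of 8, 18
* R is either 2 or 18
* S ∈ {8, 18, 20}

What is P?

The 8 variables draw from only 8 values {2, 7, 8, 14, 17, 18, 20, 24}, so each is used; only R can be 2, hence R = 2.
The 7 still-open variables together cover exactly {7, 8, 14, 17, 18, 20, 24} — 7 values for 7 variables — and 14 appears only in L's list, so L = 14.
The 6 still-open variables together cover exactly {7, 8, 17, 18, 20, 24} — 6 values for 6 variables — and 24 appears only in M's list, so M = 24.
Among the 5 still-open variables, 17 fits only P (and all 5 values in {7, 8, 17, 18, 20} must be used), so P = 17.

17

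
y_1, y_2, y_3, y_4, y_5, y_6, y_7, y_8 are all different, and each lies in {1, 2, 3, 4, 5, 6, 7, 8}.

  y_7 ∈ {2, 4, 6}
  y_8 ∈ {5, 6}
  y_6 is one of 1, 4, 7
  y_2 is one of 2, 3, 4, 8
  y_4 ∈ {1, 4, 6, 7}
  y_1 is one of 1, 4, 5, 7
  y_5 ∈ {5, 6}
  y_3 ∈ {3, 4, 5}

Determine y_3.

3

Among the 8 variables, 8 fits only y_2 (and all 8 values in {1, 2, 3, 4, 5, 6, 7, 8} must be used), so y_2 = 8.
The 7 still-open variables together cover exactly {1, 2, 3, 4, 5, 6, 7} — 7 values for 7 variables — and 2 appears only in y_7's list, so y_7 = 2.
The 6 still-open variables draw from only 6 values {1, 3, 4, 5, 6, 7}, so each is used; only y_3 can be 3, hence y_3 = 3.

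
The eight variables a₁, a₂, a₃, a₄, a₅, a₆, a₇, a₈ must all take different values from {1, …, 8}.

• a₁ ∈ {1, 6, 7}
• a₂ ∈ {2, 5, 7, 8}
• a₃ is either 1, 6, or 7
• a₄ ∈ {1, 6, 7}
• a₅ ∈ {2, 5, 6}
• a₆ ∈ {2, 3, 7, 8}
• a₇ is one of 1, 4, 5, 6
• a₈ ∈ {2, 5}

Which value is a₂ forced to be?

The 8 variables together cover exactly {1, 2, 3, 4, 5, 6, 7, 8} — 8 values for 8 variables — and 3 appears only in a₆'s list, so a₆ = 3.
The 7 still-open variables draw from only 7 values {1, 2, 4, 5, 6, 7, 8}, so each is used; only a₇ can be 4, hence a₇ = 4.
The 6 still-open variables together cover exactly {1, 2, 5, 6, 7, 8} — 6 values for 6 variables — and 8 appears only in a₂'s list, so a₂ = 8.

8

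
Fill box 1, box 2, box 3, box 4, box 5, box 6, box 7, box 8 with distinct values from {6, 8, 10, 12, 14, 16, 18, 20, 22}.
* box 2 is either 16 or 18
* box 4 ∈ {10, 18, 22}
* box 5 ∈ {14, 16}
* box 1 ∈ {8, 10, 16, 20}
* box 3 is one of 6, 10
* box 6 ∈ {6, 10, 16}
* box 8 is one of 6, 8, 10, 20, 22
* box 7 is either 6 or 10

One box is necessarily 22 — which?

Among the 8 variables, 14 fits only box 5 (and all 8 values in {6, 8, 10, 14, 16, 18, 20, 22} must be used), so box 5 = 14.
box 3 and box 7 share exactly the 2 values {6, 10}; by pigeonhole those values go to them, so strike 6, 10 from box 1, box 4, box 6, box 8.
box 6 has just one choice, so box 6 = 16. Strike 16 from box 1, box 2.
That leaves box 2 = 18. So box 4 can't be 18.
So 22 goes to box 4.

box 4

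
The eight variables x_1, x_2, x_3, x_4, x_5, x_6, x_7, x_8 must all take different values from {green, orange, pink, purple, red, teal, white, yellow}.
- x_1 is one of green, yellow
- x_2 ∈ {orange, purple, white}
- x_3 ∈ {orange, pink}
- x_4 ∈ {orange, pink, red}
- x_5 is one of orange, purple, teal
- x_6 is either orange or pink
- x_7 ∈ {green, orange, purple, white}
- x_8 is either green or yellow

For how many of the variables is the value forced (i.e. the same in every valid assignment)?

Among the 8 variables, red fits only x_4 (and all 8 values in {green, orange, pink, purple, red, teal, white, yellow} must be used), so x_4 = red.
Among the 7 still-open variables, teal fits only x_5 (and all 7 values in {green, orange, pink, purple, teal, white, yellow} must be used), so x_5 = teal.
x_1 and x_8 share exactly the 2 values {green, yellow}; by pigeonhole those values go to them, so strike green, yellow from x_7.
x_3 and x_6 between them cover only {orange, pink} — a naked pair. Remove those values from x_2, x_7.
Determined: x_4=red, x_5=teal. The other variables each still have more than one consistent value. That makes 2.

2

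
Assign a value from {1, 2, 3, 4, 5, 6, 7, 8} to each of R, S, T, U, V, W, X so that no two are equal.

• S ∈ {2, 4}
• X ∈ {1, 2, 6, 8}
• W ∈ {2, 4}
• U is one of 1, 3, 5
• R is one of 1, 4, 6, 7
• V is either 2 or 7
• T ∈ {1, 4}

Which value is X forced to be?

The 2 variables S and W are confined to {2, 4}, which locks those values in; drop them from R, T, V, X.
T must be 1 (only option left). Remove 1 from R, U, X.
V must be 7 (only option left). So R can't be 7.
R's domain is down to {6}, so R = 6. So X can't be 6.
So X = 8.

8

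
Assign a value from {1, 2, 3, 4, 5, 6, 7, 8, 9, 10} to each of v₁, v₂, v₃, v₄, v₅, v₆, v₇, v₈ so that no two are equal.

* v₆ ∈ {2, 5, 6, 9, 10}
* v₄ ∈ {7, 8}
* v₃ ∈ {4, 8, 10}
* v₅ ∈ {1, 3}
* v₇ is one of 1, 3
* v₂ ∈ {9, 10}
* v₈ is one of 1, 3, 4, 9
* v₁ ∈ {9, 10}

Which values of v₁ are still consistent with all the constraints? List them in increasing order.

9, 10

v₁ and v₂ share exactly the 2 values {9, 10}; by pigeonhole those values go to them, so strike 9, 10 from v₃, v₆, v₈.
v₅ and v₇ share exactly the 2 values {1, 3}; by pigeonhole those values go to them, so strike 1, 3 from v₈.
v₈'s domain is down to {4}, so v₈ = 4. So v₃ can't be 4.
v₃ must be 8 (only option left). Remove 8 from v₄.
v₄ must be 7 (only option left).
No further eliminations apply; v₁ can still be any of 9, 10.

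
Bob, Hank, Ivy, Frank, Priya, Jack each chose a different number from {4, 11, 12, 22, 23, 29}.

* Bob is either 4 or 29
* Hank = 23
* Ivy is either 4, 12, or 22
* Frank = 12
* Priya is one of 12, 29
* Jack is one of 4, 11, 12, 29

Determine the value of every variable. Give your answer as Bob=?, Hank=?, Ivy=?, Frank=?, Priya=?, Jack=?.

Bob=4, Hank=23, Ivy=22, Frank=12, Priya=29, Jack=11

Hank has just one choice, so Hank = 23.
Frank's domain is down to {12}, so Frank = 12. So Ivy, Priya, Jack can't be 12.
Priya's domain is down to {29}, so Priya = 29. Strike 29 from Bob, Jack.
Bob has just one choice, so Bob = 4. So Ivy, Jack can't be 4.
That leaves Ivy = 22.
Jack's domain is down to {11}, so Jack = 11.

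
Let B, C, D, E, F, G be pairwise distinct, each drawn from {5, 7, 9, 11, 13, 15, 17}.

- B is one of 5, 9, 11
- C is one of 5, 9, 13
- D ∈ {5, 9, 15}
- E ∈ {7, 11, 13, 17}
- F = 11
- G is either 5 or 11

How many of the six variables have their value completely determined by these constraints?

5

F must be 11 (only option left). Remove 11 from B, E, G.
G must be 5 (only option left). Eliminate 5 elsewhere: B, C, D.
That leaves B = 9. Strike 9 from C, D.
C must be 13 (only option left). Strike 13 from E.
D's domain is down to {15}, so D = 15.
Determined: B=9, C=13, D=15, F=11, G=5. The other variables each still have more than one consistent value. That makes 5.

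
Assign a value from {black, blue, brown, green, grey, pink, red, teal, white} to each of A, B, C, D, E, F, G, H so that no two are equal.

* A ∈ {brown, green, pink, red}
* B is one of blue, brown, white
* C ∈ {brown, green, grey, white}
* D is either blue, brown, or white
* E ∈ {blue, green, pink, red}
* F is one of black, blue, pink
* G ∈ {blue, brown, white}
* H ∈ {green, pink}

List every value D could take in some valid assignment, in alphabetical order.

The 8 variables draw from only 8 values {black, blue, brown, green, grey, pink, red, white}, so each is used; only F can be black, hence F = black.
Among the 7 still-open variables, grey fits only C (and all 7 values in {blue, brown, green, grey, pink, red, white} must be used), so C = grey.
The 3 variables B, D, G are confined to {blue, brown, white}, which locks those values in; drop them from A, E.
No further eliminations apply; D can still be any of blue, brown, white.

blue, brown, white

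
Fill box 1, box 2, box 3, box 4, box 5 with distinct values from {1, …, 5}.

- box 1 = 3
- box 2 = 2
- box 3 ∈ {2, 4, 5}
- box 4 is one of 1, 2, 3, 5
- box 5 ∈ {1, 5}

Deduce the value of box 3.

box 1's domain is down to {3}, so box 1 = 3. Remove 3 from box 4.
box 2's domain is down to {2}, so box 2 = 2. So box 3, box 4 can't be 2.
Among the 3 still-open variables, 4 fits only box 3 (and all 3 values in {1, 4, 5} must be used), so box 3 = 4.

4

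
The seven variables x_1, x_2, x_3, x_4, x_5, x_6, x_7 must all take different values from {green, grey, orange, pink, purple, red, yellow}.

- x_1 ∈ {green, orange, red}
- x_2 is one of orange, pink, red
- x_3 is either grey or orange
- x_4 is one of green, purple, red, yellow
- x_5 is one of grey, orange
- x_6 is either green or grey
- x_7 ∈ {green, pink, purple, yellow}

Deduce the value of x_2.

x_3 and x_5 share exactly the 2 values {grey, orange}; by pigeonhole those values go to them, so strike grey, orange from x_1, x_2, x_6.
x_6 must be green (only option left). So x_1, x_4, x_7 can't be green.
x_1's domain is down to {red}, so x_1 = red. So x_2, x_4 can't be red.
So x_2 = pink.

pink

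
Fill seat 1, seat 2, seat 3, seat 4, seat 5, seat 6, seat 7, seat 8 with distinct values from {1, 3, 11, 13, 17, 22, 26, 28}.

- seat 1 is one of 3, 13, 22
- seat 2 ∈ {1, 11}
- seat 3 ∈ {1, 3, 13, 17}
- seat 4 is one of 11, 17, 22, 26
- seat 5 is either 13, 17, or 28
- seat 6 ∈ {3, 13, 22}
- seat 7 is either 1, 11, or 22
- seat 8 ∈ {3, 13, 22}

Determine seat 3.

17

Among the 8 variables, 26 fits only seat 4 (and all 8 values in {1, 3, 11, 13, 17, 22, 26, 28} must be used), so seat 4 = 26.
Among the 7 still-open variables, 28 fits only seat 5 (and all 7 values in {1, 3, 11, 13, 17, 22, 28} must be used), so seat 5 = 28.
The 6 still-open variables together cover exactly {1, 3, 11, 13, 17, 22} — 6 values for 6 variables — and 17 appears only in seat 3's list, so seat 3 = 17.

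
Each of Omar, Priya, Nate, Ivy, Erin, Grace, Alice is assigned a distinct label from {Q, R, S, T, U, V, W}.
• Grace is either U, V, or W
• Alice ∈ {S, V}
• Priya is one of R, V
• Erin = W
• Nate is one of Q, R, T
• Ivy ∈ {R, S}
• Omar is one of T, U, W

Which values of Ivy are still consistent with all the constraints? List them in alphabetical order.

Erin's domain is down to {W}, so Erin = W. Eliminate W elsewhere: Omar, Grace.
The 6 still-open variables together cover exactly {Q, R, S, T, U, V} — 6 values for 6 variables — and Q appears only in Nate's list, so Nate = Q.
The 5 still-open variables together cover exactly {R, S, T, U, V} — 5 values for 5 variables — and T appears only in Omar's list, so Omar = T.
The 4 still-open variables draw from only 4 values {R, S, U, V}, so each is used; only Grace can be U, hence Grace = U.
No further eliminations apply; Ivy can still be any of R, S.

R, S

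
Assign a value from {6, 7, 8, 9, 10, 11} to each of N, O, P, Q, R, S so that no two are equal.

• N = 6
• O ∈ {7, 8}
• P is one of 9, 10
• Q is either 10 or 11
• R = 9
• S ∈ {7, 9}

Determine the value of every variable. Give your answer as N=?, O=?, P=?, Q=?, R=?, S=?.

N=6, O=8, P=10, Q=11, R=9, S=7

N has just one choice, so N = 6.
R must be 9 (only option left). So P, S can't be 9.
S has just one choice, so S = 7. Eliminate 7 elsewhere: O.
O has just one choice, so O = 8.
P's domain is down to {10}, so P = 10. Eliminate 10 elsewhere: Q.
That leaves Q = 11.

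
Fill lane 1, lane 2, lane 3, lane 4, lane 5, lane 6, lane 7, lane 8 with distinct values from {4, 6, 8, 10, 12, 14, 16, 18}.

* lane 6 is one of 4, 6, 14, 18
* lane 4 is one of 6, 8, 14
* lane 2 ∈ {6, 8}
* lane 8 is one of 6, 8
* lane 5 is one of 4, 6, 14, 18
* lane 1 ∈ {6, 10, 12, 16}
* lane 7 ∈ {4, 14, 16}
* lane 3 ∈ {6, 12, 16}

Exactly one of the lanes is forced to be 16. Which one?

The 8 variables together cover exactly {4, 6, 8, 10, 12, 14, 16, 18} — 8 values for 8 variables — and 10 appears only in lane 1's list, so lane 1 = 10.
The 7 still-open variables together cover exactly {4, 6, 8, 12, 14, 16, 18} — 7 values for 7 variables — and 12 appears only in lane 3's list, so lane 3 = 12.
The 6 still-open variables draw from only 6 values {4, 6, 8, 14, 16, 18}, so each is used; only lane 7 can be 16, hence lane 7 = 16.

lane 7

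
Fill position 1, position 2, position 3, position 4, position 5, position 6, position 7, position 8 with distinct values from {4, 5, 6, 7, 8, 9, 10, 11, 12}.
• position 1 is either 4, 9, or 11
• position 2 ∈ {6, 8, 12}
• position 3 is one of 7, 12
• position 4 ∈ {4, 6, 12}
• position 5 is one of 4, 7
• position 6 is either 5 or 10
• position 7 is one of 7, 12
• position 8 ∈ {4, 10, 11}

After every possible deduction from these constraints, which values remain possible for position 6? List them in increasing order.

5, 10

The 2 variables position 3 and position 7 are confined to {7, 12}, which locks those values in; drop them from position 2, position 4, position 5.
That leaves position 5 = 4. Eliminate 4 elsewhere: position 1, position 4, position 8.
That leaves position 4 = 6. Remove 6 from position 2.
position 2 has just one choice, so position 2 = 8.
No further eliminations apply; position 6 can still be any of 5, 10.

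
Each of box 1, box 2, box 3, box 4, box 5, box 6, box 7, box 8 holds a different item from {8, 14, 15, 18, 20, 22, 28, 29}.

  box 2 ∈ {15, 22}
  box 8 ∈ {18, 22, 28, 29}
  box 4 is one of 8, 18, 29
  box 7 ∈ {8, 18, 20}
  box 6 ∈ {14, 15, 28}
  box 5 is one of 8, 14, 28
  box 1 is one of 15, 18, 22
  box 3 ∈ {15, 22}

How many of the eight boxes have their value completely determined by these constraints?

2

The 8 variables draw from only 8 values {8, 14, 15, 18, 20, 22, 28, 29}, so each is used; only box 7 can be 20, hence box 7 = 20.
The 2 variables box 2 and box 3 are confined to {15, 22}, which locks those values in; drop them from box 1, box 6, box 8.
box 1's domain is down to {18}, so box 1 = 18. Remove 18 from box 4, box 8.
Determined: box 1=18, box 7=20. The other boxes each still have more than one consistent value. That makes 2.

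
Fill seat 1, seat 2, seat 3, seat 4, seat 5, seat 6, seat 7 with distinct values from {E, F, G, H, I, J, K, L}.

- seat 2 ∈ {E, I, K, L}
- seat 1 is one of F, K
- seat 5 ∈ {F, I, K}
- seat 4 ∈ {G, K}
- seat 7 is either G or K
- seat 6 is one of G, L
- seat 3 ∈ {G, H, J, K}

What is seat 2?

E

seat 4 and seat 7 between them cover only {G, K} — a naked pair. Remove those values from seat 1, seat 2, seat 3, seat 5, seat 6.
seat 1 has just one choice, so seat 1 = F. Strike F from seat 5.
That leaves seat 5 = I. Eliminate I elsewhere: seat 2.
seat 6 must be L (only option left). So seat 2 can't be L.
So seat 2 = E.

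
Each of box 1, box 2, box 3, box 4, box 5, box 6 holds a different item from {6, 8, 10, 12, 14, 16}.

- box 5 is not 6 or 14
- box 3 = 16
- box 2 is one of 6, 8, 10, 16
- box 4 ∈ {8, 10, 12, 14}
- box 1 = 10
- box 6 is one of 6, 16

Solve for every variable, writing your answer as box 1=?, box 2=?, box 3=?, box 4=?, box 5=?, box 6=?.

box 1 has just one choice, so box 1 = 10. Strike 10 from box 2, box 4, box 5.
box 3 must be 16 (only option left). Eliminate 16 elsewhere: box 2, box 5, box 6.
That leaves box 6 = 6. So box 2 can't be 6.
box 2 must be 8 (only option left). Eliminate 8 elsewhere: box 4, box 5.
That leaves box 5 = 12. Strike 12 from box 4.
That leaves box 4 = 14.

box 1=10, box 2=8, box 3=16, box 4=14, box 5=12, box 6=6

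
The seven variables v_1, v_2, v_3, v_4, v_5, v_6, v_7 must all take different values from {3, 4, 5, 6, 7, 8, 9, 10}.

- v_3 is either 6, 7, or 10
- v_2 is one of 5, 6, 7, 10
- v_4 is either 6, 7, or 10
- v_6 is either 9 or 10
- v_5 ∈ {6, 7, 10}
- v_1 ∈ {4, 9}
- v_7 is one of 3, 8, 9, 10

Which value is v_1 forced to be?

v_3, v_4, v_5 between them cover only {6, 7, 10} — a naked triple. Remove those values from v_2, v_6, v_7.
v_2 must be 5 (only option left).
v_6 has just one choice, so v_6 = 9. Strike 9 from v_1, v_7.
So v_1 = 4.

4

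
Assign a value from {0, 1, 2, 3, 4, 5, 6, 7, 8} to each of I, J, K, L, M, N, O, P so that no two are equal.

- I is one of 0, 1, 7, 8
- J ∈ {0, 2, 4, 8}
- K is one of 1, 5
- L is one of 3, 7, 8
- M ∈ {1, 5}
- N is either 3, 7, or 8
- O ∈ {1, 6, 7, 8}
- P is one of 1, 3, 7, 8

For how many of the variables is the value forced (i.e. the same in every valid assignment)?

K and M share exactly the 2 values {1, 5}; by pigeonhole those values go to them, so strike 1, 5 from I, O, P.
L, N, P share exactly the 3 values {3, 7, 8}; by pigeonhole those values go to them, so strike 3, 7, 8 from I, J, O.
I has just one choice, so I = 0. Strike 0 from J.
O's domain is down to {6}, so O = 6.
Determined: I=0, O=6. The other variables each still have more than one consistent value. That makes 2.

2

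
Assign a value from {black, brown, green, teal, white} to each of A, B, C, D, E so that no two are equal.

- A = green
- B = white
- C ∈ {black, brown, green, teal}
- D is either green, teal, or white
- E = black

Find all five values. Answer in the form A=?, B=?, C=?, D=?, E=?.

A=green, B=white, C=brown, D=teal, E=black

A must be green (only option left). Strike green from C, D.
B's domain is down to {white}, so B = white. Remove white from D.
D must be teal (only option left). So C can't be teal.
E's domain is down to {black}, so E = black. So C can't be black.
C must be brown (only option left).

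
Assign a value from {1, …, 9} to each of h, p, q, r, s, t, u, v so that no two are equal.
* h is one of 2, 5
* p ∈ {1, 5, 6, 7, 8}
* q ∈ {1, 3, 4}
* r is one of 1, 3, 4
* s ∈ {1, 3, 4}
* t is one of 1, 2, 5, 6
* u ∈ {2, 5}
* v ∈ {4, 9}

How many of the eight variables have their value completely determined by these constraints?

2

h and u share exactly the 2 values {2, 5}; by pigeonhole those values go to them, so strike 2, 5 from p, t.
q, r, s share exactly the 3 values {1, 3, 4}; by pigeonhole those values go to them, so strike 1, 3, 4 from p, t, v.
t must be 6 (only option left). Eliminate 6 elsewhere: p.
v must be 9 (only option left).
Determined: t=6, v=9. The other variables each still have more than one consistent value. That makes 2.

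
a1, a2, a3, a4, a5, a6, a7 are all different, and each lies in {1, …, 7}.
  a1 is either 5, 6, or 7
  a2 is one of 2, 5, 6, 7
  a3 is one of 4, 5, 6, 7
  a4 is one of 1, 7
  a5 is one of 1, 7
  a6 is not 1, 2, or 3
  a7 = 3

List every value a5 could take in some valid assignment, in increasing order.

1, 7

a7 has just one choice, so a7 = 3.
The 6 still-open variables draw from only 6 values {1, 2, 4, 5, 6, 7}, so each is used; only a2 can be 2, hence a2 = 2.
a4 and a5 between them cover only {1, 7} — a naked pair. Remove those values from a1, a3, a6.
No further eliminations apply; a5 can still be any of 1, 7.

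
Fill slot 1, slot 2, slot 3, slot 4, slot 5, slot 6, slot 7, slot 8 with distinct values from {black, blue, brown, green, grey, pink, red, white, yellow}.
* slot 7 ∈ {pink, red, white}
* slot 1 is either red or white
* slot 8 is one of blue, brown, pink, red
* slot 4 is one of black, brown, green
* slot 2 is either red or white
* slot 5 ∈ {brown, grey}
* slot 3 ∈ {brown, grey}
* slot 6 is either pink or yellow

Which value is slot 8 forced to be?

The 2 variables slot 1 and slot 2 are confined to {red, white}, which locks those values in; drop them from slot 7, slot 8.
That leaves slot 7 = pink. Remove pink from slot 6, slot 8.
slot 6's domain is down to {yellow}, so slot 6 = yellow.
The 2 variables slot 3 and slot 5 are confined to {brown, grey}, which locks those values in; drop them from slot 4, slot 8.
So slot 8 = blue.

blue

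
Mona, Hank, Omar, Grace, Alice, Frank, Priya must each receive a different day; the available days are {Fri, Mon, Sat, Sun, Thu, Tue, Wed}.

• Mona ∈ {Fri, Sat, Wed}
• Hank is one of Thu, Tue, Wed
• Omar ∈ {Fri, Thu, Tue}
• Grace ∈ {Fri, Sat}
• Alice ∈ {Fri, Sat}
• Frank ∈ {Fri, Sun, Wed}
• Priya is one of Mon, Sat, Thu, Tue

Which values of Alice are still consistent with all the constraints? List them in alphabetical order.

The 7 variables together cover exactly {Fri, Mon, Sat, Sun, Thu, Tue, Wed} — 7 values for 7 variables — and Mon appears only in Priya's list, so Priya = Mon.
The 6 still-open variables draw from only 6 values {Fri, Sat, Sun, Thu, Tue, Wed}, so each is used; only Frank can be Sun, hence Frank = Sun.
Grace and Alice between them cover only {Fri, Sat} — a naked pair. Remove those values from Mona, Omar.
Mona's domain is down to {Wed}, so Mona = Wed. Eliminate Wed elsewhere: Hank.
No further eliminations apply; Alice can still be any of Fri, Sat.

Fri, Sat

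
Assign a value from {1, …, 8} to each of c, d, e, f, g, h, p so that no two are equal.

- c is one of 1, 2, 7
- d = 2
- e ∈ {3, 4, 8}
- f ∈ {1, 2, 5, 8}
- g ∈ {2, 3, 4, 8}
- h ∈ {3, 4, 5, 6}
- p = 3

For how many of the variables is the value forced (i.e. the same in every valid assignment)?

d has just one choice, so d = 2. So c, f, g can't be 2.
That leaves p = 3. Eliminate 3 elsewhere: e, g, h.
e and g between them cover only {4, 8} — a naked pair. Remove those values from f, h.
Determined: d=2, p=3. The other variables each still have more than one consistent value. That makes 2.

2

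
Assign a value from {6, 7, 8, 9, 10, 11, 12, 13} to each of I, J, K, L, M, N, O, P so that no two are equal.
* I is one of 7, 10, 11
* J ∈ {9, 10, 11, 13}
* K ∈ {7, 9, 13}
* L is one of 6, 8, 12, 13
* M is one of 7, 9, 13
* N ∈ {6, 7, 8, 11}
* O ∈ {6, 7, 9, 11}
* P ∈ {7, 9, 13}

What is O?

6

The 8 variables draw from only 8 values {6, 7, 8, 9, 10, 11, 12, 13}, so each is used; only L can be 12, hence L = 12.
The 7 still-open variables together cover exactly {6, 7, 8, 9, 10, 11, 13} — 7 values for 7 variables — and 8 appears only in N's list, so N = 8.
The 6 still-open variables draw from only 6 values {6, 7, 9, 10, 11, 13}, so each is used; only O can be 6, hence O = 6.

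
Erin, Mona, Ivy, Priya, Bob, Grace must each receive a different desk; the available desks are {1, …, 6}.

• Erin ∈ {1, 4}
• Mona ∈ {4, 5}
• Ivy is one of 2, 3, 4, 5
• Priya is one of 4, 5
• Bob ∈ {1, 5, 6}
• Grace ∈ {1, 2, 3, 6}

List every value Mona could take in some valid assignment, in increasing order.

Mona and Priya between them cover only {4, 5} — a naked pair. Remove those values from Erin, Ivy, Bob.
That leaves Erin = 1. Eliminate 1 elsewhere: Bob, Grace.
That leaves Bob = 6. Strike 6 from Grace.
No further eliminations apply; Mona can still be any of 4, 5.

4, 5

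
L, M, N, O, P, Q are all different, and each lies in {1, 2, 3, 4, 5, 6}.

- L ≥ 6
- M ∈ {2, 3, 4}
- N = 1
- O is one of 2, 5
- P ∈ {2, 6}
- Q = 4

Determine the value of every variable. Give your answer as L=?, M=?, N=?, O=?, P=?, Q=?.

L=6, M=3, N=1, O=5, P=2, Q=4

L's domain is down to {6}, so L = 6. Eliminate 6 elsewhere: P.
N has just one choice, so N = 1.
P's domain is down to {2}, so P = 2. Eliminate 2 elsewhere: M, O.
Q has just one choice, so Q = 4. Remove 4 from M.
M's domain is down to {3}, so M = 3.
O has just one choice, so O = 5.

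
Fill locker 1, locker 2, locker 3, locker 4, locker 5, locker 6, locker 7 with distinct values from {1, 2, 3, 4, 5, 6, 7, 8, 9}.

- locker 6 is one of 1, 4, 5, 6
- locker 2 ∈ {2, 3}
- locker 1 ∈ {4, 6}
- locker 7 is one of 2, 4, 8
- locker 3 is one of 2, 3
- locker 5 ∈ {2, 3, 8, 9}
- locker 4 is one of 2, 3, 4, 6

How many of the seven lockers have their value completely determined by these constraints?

The 2 variables locker 2 and locker 3 are confined to {2, 3}, which locks those values in; drop them from locker 4, locker 5, locker 7.
The 2 variables locker 1 and locker 4 are confined to {4, 6}, which locks those values in; drop them from locker 6, locker 7.
That leaves locker 7 = 8. Remove 8 from locker 5.
That leaves locker 5 = 9.
Determined: locker 5=9, locker 7=8. The other lockers each still have more than one consistent value. That makes 2.

2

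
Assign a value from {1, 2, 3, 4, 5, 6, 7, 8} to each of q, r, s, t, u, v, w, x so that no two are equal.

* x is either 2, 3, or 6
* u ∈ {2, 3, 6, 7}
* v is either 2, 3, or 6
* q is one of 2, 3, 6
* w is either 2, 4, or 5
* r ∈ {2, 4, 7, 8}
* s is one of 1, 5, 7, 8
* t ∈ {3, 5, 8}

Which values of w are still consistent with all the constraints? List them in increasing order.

Among the 8 variables, 1 fits only s (and all 8 values in {1, 2, 3, 4, 5, 6, 7, 8} must be used), so s = 1.
q, v, x share exactly the 3 values {2, 3, 6}; by pigeonhole those values go to them, so strike 2, 3, 6 from r, t, u, w.
That leaves u = 7. Strike 7 from r.
No further eliminations apply; w can still be any of 4, 5.

4, 5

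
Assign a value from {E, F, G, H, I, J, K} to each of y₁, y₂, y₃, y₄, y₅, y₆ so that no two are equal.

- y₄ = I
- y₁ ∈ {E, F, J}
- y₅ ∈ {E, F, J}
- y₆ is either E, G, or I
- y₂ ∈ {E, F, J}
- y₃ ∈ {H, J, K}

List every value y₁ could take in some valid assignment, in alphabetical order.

E, F, J

y₄ must be I (only option left). Strike I from y₆.
The 3 variables y₁, y₂, y₅ are confined to {E, F, J}, which locks those values in; drop them from y₃, y₆.
That leaves y₆ = G.
No further eliminations apply; y₁ can still be any of E, F, J.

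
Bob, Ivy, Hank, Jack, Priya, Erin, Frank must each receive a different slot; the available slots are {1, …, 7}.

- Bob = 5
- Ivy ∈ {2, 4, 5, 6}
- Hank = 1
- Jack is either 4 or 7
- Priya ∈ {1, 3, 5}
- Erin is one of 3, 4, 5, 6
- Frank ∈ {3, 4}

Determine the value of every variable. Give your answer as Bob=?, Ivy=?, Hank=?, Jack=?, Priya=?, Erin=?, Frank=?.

Bob's domain is down to {5}, so Bob = 5. Remove 5 from Ivy, Priya, Erin.
Hank's domain is down to {1}, so Hank = 1. Remove 1 from Priya.
Priya's domain is down to {3}, so Priya = 3. Strike 3 from Erin, Frank.
That leaves Frank = 4. Eliminate 4 elsewhere: Ivy, Jack, Erin.
Jack has just one choice, so Jack = 7.
Erin has just one choice, so Erin = 6. Strike 6 from Ivy.
Ivy has just one choice, so Ivy = 2.

Bob=5, Ivy=2, Hank=1, Jack=7, Priya=3, Erin=6, Frank=4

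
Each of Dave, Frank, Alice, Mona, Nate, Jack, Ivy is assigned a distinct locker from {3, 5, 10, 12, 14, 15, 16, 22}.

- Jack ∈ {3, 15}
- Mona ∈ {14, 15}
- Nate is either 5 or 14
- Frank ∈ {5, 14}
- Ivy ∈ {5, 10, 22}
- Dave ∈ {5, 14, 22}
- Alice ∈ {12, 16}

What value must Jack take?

3

The 2 variables Frank and Nate are confined to {5, 14}, which locks those values in; drop them from Dave, Mona, Ivy.
That leaves Dave = 22. Eliminate 22 elsewhere: Ivy.
Mona has just one choice, so Mona = 15. Remove 15 from Jack.
So Jack = 3.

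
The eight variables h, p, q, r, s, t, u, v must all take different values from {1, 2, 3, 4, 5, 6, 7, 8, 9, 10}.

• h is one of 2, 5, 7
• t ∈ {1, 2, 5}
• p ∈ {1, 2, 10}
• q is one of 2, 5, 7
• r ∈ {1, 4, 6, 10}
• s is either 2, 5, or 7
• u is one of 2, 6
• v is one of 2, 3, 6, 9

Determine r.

The 3 variables h, q, s are confined to {2, 5, 7}, which locks those values in; drop them from p, t, u, v.
That leaves t = 1. Strike 1 from p, r.
u's domain is down to {6}, so u = 6. So r, v can't be 6.
p must be 10 (only option left). So r can't be 10.
So r = 4.

4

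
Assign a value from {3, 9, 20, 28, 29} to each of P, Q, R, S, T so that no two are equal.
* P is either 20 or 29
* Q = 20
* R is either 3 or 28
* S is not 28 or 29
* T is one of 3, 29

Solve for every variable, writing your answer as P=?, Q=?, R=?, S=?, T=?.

P=29, Q=20, R=28, S=9, T=3

Q must be 20 (only option left). So P, S can't be 20.
P's domain is down to {29}, so P = 29. So T can't be 29.
T has just one choice, so T = 3. Strike 3 from R, S.
R must be 28 (only option left).
S has just one choice, so S = 9.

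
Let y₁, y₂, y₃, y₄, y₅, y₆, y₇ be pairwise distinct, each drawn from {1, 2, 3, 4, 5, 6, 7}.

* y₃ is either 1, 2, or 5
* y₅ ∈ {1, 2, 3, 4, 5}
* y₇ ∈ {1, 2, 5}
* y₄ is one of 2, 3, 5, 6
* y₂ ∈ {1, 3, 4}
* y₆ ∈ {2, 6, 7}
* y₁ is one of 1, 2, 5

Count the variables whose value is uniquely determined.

Among the 7 variables, 7 fits only y₆ (and all 7 values in {1, 2, 3, 4, 5, 6, 7} must be used), so y₆ = 7.
The 6 still-open variables together cover exactly {1, 2, 3, 4, 5, 6} — 6 values for 6 variables — and 6 appears only in y₄'s list, so y₄ = 6.
y₁, y₃, y₇ between them cover only {1, 2, 5} — a naked triple. Remove those values from y₂, y₅.
Determined: y₄=6, y₆=7. The other variables each still have more than one consistent value. That makes 2.

2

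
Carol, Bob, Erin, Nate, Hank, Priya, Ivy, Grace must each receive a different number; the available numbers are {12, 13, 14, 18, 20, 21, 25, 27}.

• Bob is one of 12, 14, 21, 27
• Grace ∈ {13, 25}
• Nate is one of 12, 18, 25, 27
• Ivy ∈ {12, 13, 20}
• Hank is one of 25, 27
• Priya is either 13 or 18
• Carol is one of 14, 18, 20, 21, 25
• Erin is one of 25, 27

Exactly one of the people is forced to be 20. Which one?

Ivy

Erin and Hank share exactly the 2 values {25, 27}; by pigeonhole those values go to them, so strike 25, 27 from Carol, Bob, Nate, Grace.
Grace has just one choice, so Grace = 13. Strike 13 from Priya, Ivy.
That leaves Priya = 18. Eliminate 18 elsewhere: Carol, Nate.
Nate has just one choice, so Nate = 12. Eliminate 12 elsewhere: Bob, Ivy.
So 20 goes to Ivy.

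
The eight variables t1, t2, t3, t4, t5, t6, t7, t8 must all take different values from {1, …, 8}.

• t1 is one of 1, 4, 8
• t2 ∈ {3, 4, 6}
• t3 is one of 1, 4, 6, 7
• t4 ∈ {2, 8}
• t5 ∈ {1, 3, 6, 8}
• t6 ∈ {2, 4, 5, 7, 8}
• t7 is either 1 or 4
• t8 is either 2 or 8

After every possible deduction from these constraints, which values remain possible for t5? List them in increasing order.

3, 6

Among the 8 variables, 5 fits only t6 (and all 8 values in {1, 2, 3, 4, 5, 6, 7, 8} must be used), so t6 = 5.
The 7 still-open variables together cover exactly {1, 2, 3, 4, 6, 7, 8} — 7 values for 7 variables — and 7 appears only in t3's list, so t3 = 7.
The 2 variables t4 and t8 are confined to {2, 8}, which locks those values in; drop them from t1, t5.
t1 and t7 share exactly the 2 values {1, 4}; by pigeonhole those values go to them, so strike 1, 4 from t2, t5.
No further eliminations apply; t5 can still be any of 3, 6.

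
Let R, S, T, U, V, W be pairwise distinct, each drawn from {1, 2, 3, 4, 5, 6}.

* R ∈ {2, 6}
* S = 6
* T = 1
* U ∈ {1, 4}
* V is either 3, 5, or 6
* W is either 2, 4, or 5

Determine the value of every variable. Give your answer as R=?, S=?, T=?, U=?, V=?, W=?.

R=2, S=6, T=1, U=4, V=3, W=5

S's domain is down to {6}, so S = 6. So R, V can't be 6.
That leaves T = 1. So U can't be 1.
U has just one choice, so U = 4. Remove 4 from W.
R must be 2 (only option left). Remove 2 from W.
W's domain is down to {5}, so W = 5. Remove 5 from V.
That leaves V = 3.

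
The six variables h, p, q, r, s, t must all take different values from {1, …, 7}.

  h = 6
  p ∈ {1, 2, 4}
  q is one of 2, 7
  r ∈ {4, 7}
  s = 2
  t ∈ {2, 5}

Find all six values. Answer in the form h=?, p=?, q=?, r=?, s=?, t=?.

h=6, p=1, q=7, r=4, s=2, t=5

h has just one choice, so h = 6.
s must be 2 (only option left). Eliminate 2 elsewhere: p, q, t.
That leaves t = 5.
q must be 7 (only option left). So r can't be 7.
r has just one choice, so r = 4. So p can't be 4.
p's domain is down to {1}, so p = 1.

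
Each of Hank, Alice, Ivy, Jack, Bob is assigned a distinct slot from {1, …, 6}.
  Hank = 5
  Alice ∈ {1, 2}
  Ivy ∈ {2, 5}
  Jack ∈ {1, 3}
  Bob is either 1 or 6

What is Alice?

Hank must be 5 (only option left). Eliminate 5 elsewhere: Ivy.
Ivy's domain is down to {2}, so Ivy = 2. Strike 2 from Alice.
So Alice = 1.

1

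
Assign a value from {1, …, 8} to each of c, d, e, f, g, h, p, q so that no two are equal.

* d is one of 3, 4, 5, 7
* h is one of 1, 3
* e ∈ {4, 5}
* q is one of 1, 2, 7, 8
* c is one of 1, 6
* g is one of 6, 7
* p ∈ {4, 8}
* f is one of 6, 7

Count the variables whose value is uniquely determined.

The 8 variables draw from only 8 values {1, 2, 3, 4, 5, 6, 7, 8}, so each is used; only q can be 2, hence q = 2.
The 7 still-open variables draw from only 7 values {1, 3, 4, 5, 6, 7, 8}, so each is used; only p can be 8, hence p = 8.
The 2 variables f and g are confined to {6, 7}, which locks those values in; drop them from c, d.
c has just one choice, so c = 1. Eliminate 1 elsewhere: h.
h's domain is down to {3}, so h = 3. So d can't be 3.
Determined: c=1, h=3, p=8, q=2. The other variables each still have more than one consistent value. That makes 4.

4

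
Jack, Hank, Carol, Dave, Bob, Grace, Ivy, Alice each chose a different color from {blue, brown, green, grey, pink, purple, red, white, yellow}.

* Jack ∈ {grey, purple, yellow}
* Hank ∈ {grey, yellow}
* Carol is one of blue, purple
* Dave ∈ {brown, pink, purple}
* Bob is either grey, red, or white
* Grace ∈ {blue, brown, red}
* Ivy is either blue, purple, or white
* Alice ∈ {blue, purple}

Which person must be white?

Ivy

Among the 8 variables, pink fits only Dave (and all 8 values in {blue, brown, grey, pink, purple, red, white, yellow} must be used), so Dave = pink.
The 7 still-open variables draw from only 7 values {blue, brown, grey, purple, red, white, yellow}, so each is used; only Grace can be brown, hence Grace = brown.
The 6 still-open variables draw from only 6 values {blue, grey, purple, red, white, yellow}, so each is used; only Bob can be red, hence Bob = red.
The 5 still-open variables draw from only 5 values {blue, grey, purple, white, yellow}, so each is used; only Ivy can be white, hence Ivy = white.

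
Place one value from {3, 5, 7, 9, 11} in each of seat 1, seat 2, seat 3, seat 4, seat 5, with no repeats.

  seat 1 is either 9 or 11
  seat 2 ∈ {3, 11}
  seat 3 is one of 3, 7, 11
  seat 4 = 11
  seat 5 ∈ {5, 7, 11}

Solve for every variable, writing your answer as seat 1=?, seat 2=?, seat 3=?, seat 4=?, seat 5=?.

seat 4 has just one choice, so seat 4 = 11. Strike 11 from seat 1, seat 2, seat 3, seat 5.
seat 1's domain is down to {9}, so seat 1 = 9.
seat 2's domain is down to {3}, so seat 2 = 3. Strike 3 from seat 3.
seat 3 must be 7 (only option left). Strike 7 from seat 5.
seat 5's domain is down to {5}, so seat 5 = 5.

seat 1=9, seat 2=3, seat 3=7, seat 4=11, seat 5=5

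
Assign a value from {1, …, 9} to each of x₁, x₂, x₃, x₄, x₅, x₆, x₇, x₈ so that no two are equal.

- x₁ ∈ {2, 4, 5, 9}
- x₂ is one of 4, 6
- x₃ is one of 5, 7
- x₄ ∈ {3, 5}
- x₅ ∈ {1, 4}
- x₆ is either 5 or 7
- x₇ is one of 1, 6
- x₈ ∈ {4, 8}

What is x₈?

8

The 2 variables x₃ and x₆ are confined to {5, 7}, which locks those values in; drop them from x₁, x₄.
That leaves x₄ = 3.
The 3 variables x₂, x₅, x₇ are confined to {1, 4, 6}, which locks those values in; drop them from x₁, x₈.
So x₈ = 8.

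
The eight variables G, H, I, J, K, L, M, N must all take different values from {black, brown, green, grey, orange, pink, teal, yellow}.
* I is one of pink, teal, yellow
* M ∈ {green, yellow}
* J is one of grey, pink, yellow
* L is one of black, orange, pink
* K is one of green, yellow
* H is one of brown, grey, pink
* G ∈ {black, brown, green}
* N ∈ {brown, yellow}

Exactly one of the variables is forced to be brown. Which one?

N

Among the 8 variables, orange fits only L (and all 8 values in {black, brown, green, grey, orange, pink, teal, yellow} must be used), so L = orange.
The 7 still-open variables together cover exactly {black, brown, green, grey, pink, teal, yellow} — 7 values for 7 variables — and black appears only in G's list, so G = black.
The 6 still-open variables together cover exactly {brown, green, grey, pink, teal, yellow} — 6 values for 6 variables — and teal appears only in I's list, so I = teal.
K and M share exactly the 2 values {green, yellow}; by pigeonhole those values go to them, so strike green, yellow from J, N.
So brown goes to N.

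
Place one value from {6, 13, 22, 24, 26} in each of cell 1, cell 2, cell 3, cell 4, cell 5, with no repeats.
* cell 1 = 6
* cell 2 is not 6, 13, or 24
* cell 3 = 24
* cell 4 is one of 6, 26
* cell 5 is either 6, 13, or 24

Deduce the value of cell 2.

cell 1 must be 6 (only option left). Strike 6 from cell 4, cell 5.
That leaves cell 3 = 24. Remove 24 from cell 5.
That leaves cell 4 = 26. Strike 26 from cell 2.
So cell 2 = 22.

22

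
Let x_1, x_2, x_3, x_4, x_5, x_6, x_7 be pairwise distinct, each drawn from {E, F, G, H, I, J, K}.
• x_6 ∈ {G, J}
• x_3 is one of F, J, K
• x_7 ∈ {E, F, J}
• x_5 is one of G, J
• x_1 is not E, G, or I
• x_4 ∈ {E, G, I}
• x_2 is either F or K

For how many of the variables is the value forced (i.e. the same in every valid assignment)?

The 7 variables together cover exactly {E, F, G, H, I, J, K} — 7 values for 7 variables — and H appears only in x_1's list, so x_1 = H.
Among the 6 still-open variables, I fits only x_4 (and all 6 values in {E, F, G, I, J, K} must be used), so x_4 = I.
The 5 still-open variables draw from only 5 values {E, F, G, J, K}, so each is used; only x_7 can be E, hence x_7 = E.
The 2 variables x_5 and x_6 are confined to {G, J}, which locks those values in; drop them from x_3.
Determined: x_1=H, x_4=I, x_7=E. The other variables each still have more than one consistent value. That makes 3.

3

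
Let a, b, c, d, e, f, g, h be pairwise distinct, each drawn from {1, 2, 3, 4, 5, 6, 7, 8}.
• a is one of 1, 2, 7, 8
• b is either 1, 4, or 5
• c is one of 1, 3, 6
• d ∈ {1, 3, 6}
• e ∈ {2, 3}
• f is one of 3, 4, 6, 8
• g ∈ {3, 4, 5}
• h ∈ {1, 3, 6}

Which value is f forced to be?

The 8 variables draw from only 8 values {1, 2, 3, 4, 5, 6, 7, 8}, so each is used; only a can be 7, hence a = 7.
Among the 7 still-open variables, 2 fits only e (and all 7 values in {1, 2, 3, 4, 5, 6, 8} must be used), so e = 2.
Among the 6 still-open variables, 8 fits only f (and all 6 values in {1, 3, 4, 5, 6, 8} must be used), so f = 8.

8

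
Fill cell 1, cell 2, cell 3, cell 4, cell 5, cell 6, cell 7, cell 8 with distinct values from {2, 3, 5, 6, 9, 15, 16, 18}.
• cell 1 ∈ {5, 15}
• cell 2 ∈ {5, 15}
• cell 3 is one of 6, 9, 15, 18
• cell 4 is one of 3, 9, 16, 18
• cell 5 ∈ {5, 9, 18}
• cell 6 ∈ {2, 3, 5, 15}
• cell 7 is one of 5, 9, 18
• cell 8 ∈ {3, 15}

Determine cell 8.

The 8 variables draw from only 8 values {2, 3, 5, 6, 9, 15, 16, 18}, so each is used; only cell 6 can be 2, hence cell 6 = 2.
The 7 still-open variables draw from only 7 values {3, 5, 6, 9, 15, 16, 18}, so each is used; only cell 3 can be 6, hence cell 3 = 6.
The 6 still-open variables draw from only 6 values {3, 5, 9, 15, 16, 18}, so each is used; only cell 4 can be 16, hence cell 4 = 16.
The 5 still-open variables draw from only 5 values {3, 5, 9, 15, 18}, so each is used; only cell 8 can be 3, hence cell 8 = 3.

3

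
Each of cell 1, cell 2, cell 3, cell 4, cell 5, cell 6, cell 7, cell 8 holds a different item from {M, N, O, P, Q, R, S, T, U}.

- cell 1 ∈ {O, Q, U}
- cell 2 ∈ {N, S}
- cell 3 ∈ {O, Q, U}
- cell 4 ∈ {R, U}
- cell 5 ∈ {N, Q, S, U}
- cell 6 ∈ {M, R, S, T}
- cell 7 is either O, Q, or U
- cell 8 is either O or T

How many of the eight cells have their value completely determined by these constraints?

Among the 8 variables, M fits only cell 6 (and all 8 values in {M, N, O, Q, R, S, T, U} must be used), so cell 6 = M.
The 7 still-open variables draw from only 7 values {N, O, Q, R, S, T, U}, so each is used; only cell 4 can be R, hence cell 4 = R.
The 6 still-open variables together cover exactly {N, O, Q, S, T, U} — 6 values for 6 variables — and T appears only in cell 8's list, so cell 8 = T.
cell 1, cell 3, cell 7 share exactly the 3 values {O, Q, U}; by pigeonhole those values go to them, so strike O, Q, U from cell 5.
Determined: cell 4=R, cell 6=M, cell 8=T. The other cells each still have more than one consistent value. That makes 3.

3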